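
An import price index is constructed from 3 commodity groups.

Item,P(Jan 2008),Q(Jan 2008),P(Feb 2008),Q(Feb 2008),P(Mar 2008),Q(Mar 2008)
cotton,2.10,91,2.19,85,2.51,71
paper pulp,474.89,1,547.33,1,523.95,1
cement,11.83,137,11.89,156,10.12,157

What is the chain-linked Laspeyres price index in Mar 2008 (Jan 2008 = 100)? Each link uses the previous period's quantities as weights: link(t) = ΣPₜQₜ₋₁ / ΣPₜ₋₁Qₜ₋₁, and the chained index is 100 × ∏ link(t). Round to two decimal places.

92.96

Link Jan 2008→Feb 2008:
ΣP(Feb 2008)Q(Jan 2008) = 2.19×91 + 547.33×1 + 11.89×137 = 199.29 + 547.33 + 1628.93 = 2375.55
ΣP(Jan 2008)Q(Jan 2008) = 2.10×91 + 474.89×1 + 11.83×137 = 191.1 + 474.89 + 1620.71 = 2286.7
link = 2375.55/2286.7 = 1.038855
Link Feb 2008→Mar 2008:
ΣP(Mar 2008)Q(Feb 2008) = 2.51×85 + 523.95×1 + 10.12×156 = 213.35 + 523.95 + 1578.72 = 2316.02
ΣP(Feb 2008)Q(Feb 2008) = 2.19×85 + 547.33×1 + 11.89×156 = 186.15 + 547.33 + 1854.84 = 2588.32
link = 2316.02/2588.32 = 0.894797
Chained index = 100 × 1.038855 × 0.894797 = 92.9564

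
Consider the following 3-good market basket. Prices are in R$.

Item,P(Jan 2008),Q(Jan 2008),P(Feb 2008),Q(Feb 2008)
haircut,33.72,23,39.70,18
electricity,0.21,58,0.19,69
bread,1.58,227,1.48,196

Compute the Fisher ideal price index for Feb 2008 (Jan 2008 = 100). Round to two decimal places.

109.61

Laspeyres component (base-period weights):
ΣP(Feb 2008)Q(Jan 2008) = 39.70×23 + 0.19×58 + 1.48×227 = 913.1 + 11.02 + 335.96 = 1260.08
ΣP(Jan 2008)Q(Jan 2008) = 33.72×23 + 0.21×58 + 1.58×227 = 775.56 + 12.18 + 358.66 = 1146.4
L = 1260.08 / 1146.4 × 100 = 109.9163
Paasche component (current-period weights):
ΣP(Feb 2008)Q(Feb 2008) = 39.70×18 + 0.19×69 + 1.48×196 = 714.6 + 13.11 + 290.08 = 1017.79
ΣP(Jan 2008)Q(Feb 2008) = 33.72×18 + 0.21×69 + 1.58×196 = 606.96 + 14.49 + 309.68 = 931.13
P = 1017.79 / 931.13 × 100 = 109.3070
Fisher = √(L × P) = √(109.9163 × 109.3070) = 109.6112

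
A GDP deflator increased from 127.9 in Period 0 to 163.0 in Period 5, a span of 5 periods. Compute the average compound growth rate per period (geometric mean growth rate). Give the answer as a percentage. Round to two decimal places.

4.97%

Growth factor = (163.0/127.9)^(1/5) = (1.274433)^(1/5) = 1.049696
Growth rate = 1.049696 − 1 = 0.049696 = 4.9696%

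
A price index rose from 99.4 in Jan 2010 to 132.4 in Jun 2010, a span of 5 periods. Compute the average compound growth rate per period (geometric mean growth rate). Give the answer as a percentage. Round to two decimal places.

5.90%

Growth factor = (132.4/99.4)^(1/5) = (1.331992)^(1/5) = 1.059011
Growth rate = 1.059011 − 1 = 0.059011 = 5.9011%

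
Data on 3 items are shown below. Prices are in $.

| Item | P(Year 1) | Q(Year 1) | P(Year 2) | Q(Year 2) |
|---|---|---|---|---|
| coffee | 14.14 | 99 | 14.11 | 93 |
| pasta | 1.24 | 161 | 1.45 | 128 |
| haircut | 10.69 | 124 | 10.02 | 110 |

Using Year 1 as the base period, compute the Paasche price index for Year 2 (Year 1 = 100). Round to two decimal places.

Paasche price index uses current-period quantities as weights.
ΣP(Year 2)·Q(Year 2) = 14.11×93 + 1.45×128 + 10.02×110 = 1312.23 + 185.6 + 1102.2 = 2600.03
ΣP(Year 1)·Q(Year 2) = 14.14×93 + 1.24×128 + 10.69×110 = 1315.02 + 158.72 + 1175.9 = 2649.64
Index = 2600.03 / 2649.64 × 100 = 98.1277

98.13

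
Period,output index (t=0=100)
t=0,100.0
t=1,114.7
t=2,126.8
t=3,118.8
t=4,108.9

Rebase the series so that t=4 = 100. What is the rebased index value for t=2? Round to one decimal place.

Rebased(t=2) = 126.8 / 108.9 × 100 = 116.4371

116.4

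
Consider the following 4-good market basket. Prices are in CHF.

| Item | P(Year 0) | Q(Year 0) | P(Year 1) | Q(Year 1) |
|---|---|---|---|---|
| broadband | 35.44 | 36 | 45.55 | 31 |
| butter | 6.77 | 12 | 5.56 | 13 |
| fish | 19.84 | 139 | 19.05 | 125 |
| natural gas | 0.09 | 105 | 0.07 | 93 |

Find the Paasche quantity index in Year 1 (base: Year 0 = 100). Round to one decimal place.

88.8

Paasche quantity index uses current-period prices as weights.
ΣP(Year 1)·Q(Year 1) = 45.55×31 + 5.56×13 + 19.05×125 + 0.07×93 = 1412.05 + 72.28 + 2381.25 + 6.51 = 3872.09
ΣP(Year 1)·Q(Year 0) = 45.55×36 + 5.56×12 + 19.05×139 + 0.07×105 = 1639.8 + 66.72 + 2647.95 + 7.35 = 4361.82
Index = 3872.09 / 4361.82 × 100 = 88.7723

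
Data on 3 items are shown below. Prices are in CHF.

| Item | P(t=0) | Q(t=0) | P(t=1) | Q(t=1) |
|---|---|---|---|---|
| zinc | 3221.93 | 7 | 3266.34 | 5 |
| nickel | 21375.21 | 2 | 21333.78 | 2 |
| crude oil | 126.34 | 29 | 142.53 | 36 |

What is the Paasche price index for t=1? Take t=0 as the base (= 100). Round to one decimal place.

Paasche price index uses current-period quantities as weights.
ΣP(t=1)·Q(t=1) = 3266.34×5 + 21333.78×2 + 142.53×36 = 16331.7 + 42667.56 + 5131.08 = 64130.34
ΣP(t=0)·Q(t=1) = 3221.93×5 + 21375.21×2 + 126.34×36 = 16109.65 + 42750.42 + 4548.24 = 63408.31
Index = 64130.34 / 63408.31 × 100 = 101.1387

101.1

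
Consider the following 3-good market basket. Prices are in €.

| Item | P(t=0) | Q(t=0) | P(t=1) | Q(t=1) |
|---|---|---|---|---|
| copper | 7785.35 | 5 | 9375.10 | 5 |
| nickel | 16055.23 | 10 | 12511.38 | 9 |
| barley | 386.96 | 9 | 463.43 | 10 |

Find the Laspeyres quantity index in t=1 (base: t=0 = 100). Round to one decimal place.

Laspeyres quantity index uses base-period prices as weights.
ΣP(t=0)·Q(t=1) = 7785.35×5 + 16055.23×9 + 386.96×10 = 38926.75 + 144497.07 + 3869.6 = 187293.42
ΣP(t=0)·Q(t=0) = 7785.35×5 + 16055.23×10 + 386.96×9 = 38926.75 + 160552.3 + 3482.64 = 202961.69
Index = 187293.42 / 202961.69 × 100 = 92.2802

92.3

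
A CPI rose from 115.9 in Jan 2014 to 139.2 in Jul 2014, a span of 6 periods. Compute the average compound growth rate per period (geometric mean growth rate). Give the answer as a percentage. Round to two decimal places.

Growth factor = (139.2/115.9)^(1/6) = (1.201035)^(1/6) = 1.031002
Growth rate = 1.031002 − 1 = 0.031002 = 3.1002%

3.10%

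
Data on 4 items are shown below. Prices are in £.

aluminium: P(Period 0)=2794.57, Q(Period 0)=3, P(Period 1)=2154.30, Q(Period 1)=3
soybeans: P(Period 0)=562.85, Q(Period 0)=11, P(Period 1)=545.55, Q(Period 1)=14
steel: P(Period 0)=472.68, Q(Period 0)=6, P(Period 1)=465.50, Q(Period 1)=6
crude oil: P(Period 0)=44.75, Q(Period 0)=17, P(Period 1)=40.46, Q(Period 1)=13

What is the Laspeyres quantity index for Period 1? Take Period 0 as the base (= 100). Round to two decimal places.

108.31

Laspeyres quantity index uses base-period prices as weights.
ΣP(Period 0)·Q(Period 1) = 2794.57×3 + 562.85×14 + 472.68×6 + 44.75×13 = 8383.71 + 7879.9 + 2836.08 + 581.75 = 19681.44
ΣP(Period 0)·Q(Period 0) = 2794.57×3 + 562.85×11 + 472.68×6 + 44.75×17 = 8383.71 + 6191.35 + 2836.08 + 760.75 = 18171.89
Index = 19681.44 / 18171.89 × 100 = 108.3071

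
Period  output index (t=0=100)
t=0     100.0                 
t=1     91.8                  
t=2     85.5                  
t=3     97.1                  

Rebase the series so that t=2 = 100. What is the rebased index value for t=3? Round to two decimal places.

113.57

Rebased(t=3) = 97.1 / 85.5 × 100 = 113.5673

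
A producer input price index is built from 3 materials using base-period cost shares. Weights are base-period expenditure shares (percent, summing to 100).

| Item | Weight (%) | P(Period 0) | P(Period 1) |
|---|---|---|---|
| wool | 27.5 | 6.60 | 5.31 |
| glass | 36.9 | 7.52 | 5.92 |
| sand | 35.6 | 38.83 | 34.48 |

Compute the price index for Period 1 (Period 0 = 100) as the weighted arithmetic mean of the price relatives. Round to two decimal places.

82.79

wool: 27.5 × (5.31/6.60) = 27.5 × 0.804545 = 22.1250
glass: 36.9 × (5.92/7.52) = 36.9 × 0.787234 = 29.0489
sand: 35.6 × (34.48/38.83) = 35.6 × 0.887973 = 31.6118
Index = Σ wᵢ·(p₁ᵢ/p₀ᵢ) = 22.1250 + 29.0489 + 31.6118 = 82.7858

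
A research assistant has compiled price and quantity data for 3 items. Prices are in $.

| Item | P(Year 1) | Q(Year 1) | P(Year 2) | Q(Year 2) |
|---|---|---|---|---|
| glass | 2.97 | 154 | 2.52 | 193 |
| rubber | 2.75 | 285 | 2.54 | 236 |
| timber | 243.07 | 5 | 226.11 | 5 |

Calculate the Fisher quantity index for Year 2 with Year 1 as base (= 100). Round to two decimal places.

99.03

Laspeyres component (base-period weights):
ΣP(Year 1)Q(Year 2) = 2.97×193 + 2.75×236 + 243.07×5 = 573.21 + 649 + 1215.35 = 2437.56
ΣP(Year 1)Q(Year 1) = 2.97×154 + 2.75×285 + 243.07×5 = 457.38 + 783.75 + 1215.35 = 2456.48
L = 2437.56 / 2456.48 × 100 = 99.2298
Paasche component (current-period weights):
ΣP(Year 2)Q(Year 2) = 2.52×193 + 2.54×236 + 226.11×5 = 486.36 + 599.44 + 1130.55 = 2216.35
ΣP(Year 2)Q(Year 1) = 2.52×154 + 2.54×285 + 226.11×5 = 388.08 + 723.9 + 1130.55 = 2242.53
P = 2216.35 / 2242.53 × 100 = 98.8326
Fisher = √(L × P) = √(99.2298 × 98.8326) = 99.0310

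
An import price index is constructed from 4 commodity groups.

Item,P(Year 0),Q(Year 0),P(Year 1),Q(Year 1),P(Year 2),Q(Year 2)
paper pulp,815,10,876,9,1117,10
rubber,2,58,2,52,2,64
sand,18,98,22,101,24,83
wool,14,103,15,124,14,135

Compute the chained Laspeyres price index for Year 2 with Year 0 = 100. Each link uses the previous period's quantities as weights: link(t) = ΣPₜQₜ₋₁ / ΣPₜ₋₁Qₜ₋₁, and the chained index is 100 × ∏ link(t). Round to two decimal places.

130.04

Link Year 0→Year 1:
ΣP(Year 1)Q(Year 0) = 876×10 + 2×58 + 22×98 + 15×103 = 8760 + 116 + 2156 + 1545 = 12577
ΣP(Year 0)Q(Year 0) = 815×10 + 2×58 + 18×98 + 14×103 = 8150 + 116 + 1764 + 1442 = 11472
link = 12577/11472 = 1.096321
Link Year 1→Year 2:
ΣP(Year 2)Q(Year 1) = 1117×9 + 2×52 + 24×101 + 14×124 = 10053 + 104 + 2424 + 1736 = 14317
ΣP(Year 1)Q(Year 1) = 876×9 + 2×52 + 22×101 + 15×124 = 7884 + 104 + 2222 + 1860 = 12070
link = 14317/12070 = 1.186164
Chained index = 100 × 1.096321 × 1.186164 = 130.0417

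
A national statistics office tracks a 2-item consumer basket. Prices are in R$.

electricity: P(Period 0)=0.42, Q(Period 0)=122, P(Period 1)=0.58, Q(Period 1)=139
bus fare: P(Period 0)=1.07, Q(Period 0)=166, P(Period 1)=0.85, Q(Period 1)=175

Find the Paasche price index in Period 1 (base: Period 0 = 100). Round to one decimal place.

93.4

Paasche price index uses current-period quantities as weights.
ΣP(Period 1)·Q(Period 1) = 0.58×139 + 0.85×175 = 80.62 + 148.75 = 229.37
ΣP(Period 0)·Q(Period 1) = 0.42×139 + 1.07×175 = 58.38 + 187.25 = 245.63
Index = 229.37 / 245.63 × 100 = 93.3803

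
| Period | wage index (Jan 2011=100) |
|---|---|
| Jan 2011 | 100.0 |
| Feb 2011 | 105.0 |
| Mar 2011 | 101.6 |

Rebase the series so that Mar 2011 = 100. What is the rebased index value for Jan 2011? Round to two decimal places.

98.43

Rebased(Jan 2011) = 100.0 / 101.6 × 100 = 98.4252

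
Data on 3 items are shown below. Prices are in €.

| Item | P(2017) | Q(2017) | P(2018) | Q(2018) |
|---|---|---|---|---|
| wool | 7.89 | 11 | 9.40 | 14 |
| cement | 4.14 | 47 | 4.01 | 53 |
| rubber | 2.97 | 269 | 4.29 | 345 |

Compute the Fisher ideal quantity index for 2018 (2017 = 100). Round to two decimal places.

Laspeyres component (base-period weights):
ΣP(2017)Q(2018) = 7.89×14 + 4.14×53 + 2.97×345 = 110.46 + 219.42 + 1024.65 = 1354.53
ΣP(2017)Q(2017) = 7.89×11 + 4.14×47 + 2.97×269 = 86.79 + 194.58 + 798.93 = 1080.3
L = 1354.53 / 1080.3 × 100 = 125.3846
Paasche component (current-period weights):
ΣP(2018)Q(2018) = 9.40×14 + 4.01×53 + 4.29×345 = 131.6 + 212.53 + 1480.05 = 1824.18
ΣP(2018)Q(2017) = 9.40×11 + 4.01×47 + 4.29×269 = 103.4 + 188.47 + 1154.01 = 1445.88
P = 1824.18 / 1445.88 × 100 = 126.1640
Fisher = √(L × P) = √(125.3846 × 126.1640) = 125.7737

125.77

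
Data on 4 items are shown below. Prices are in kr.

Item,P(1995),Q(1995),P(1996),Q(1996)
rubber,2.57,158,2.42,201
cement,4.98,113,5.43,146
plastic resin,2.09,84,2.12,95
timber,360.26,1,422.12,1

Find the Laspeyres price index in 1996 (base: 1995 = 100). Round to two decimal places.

106.08

Laspeyres price index uses base-period quantities as weights.
ΣP(1996)·Q(1995) = 2.42×158 + 5.43×113 + 2.12×84 + 422.12×1 = 382.36 + 613.59 + 178.08 + 422.12 = 1596.15
ΣP(1995)·Q(1995) = 2.57×158 + 4.98×113 + 2.09×84 + 360.26×1 = 406.06 + 562.74 + 175.56 + 360.26 = 1504.62
Index = 1596.15 / 1504.62 × 100 = 106.0833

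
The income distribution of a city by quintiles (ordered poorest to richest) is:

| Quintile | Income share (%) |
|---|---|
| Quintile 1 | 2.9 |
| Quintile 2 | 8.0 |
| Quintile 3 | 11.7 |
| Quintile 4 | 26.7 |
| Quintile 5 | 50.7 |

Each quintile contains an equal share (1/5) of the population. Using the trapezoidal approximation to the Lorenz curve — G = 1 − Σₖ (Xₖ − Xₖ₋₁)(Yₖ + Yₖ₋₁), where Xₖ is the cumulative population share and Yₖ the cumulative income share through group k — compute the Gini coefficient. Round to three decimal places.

Cumulative income shares Yₖ: 0.0290, 0.1090, 0.2260, 0.4930, 1.0000
Σ (Xₖ−Xₖ₋₁)(Yₖ+Yₖ₋₁) = (1/5)(0.0290+0.0000) + (1/5)(0.1090+0.0290) + (1/5)(0.2260+0.1090) + (1/5)(0.4930+0.2260) + (1/5)(1.0000+0.4930)
  = 0.0058 + 0.0276 + 0.0670 + 0.1438 + 0.2986 = 0.5428
G = 1 − 0.5428 = 0.4572

0.457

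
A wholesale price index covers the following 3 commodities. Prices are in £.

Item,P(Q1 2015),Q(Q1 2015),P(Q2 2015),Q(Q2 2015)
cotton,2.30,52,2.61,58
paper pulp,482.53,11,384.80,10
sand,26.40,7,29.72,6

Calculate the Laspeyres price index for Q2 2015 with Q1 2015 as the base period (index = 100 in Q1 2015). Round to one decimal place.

Laspeyres price index uses base-period quantities as weights.
ΣP(Q2 2015)·Q(Q1 2015) = 2.61×52 + 384.80×11 + 29.72×7 = 135.72 + 4232.8 + 208.04 = 4576.56
ΣP(Q1 2015)·Q(Q1 2015) = 2.30×52 + 482.53×11 + 26.40×7 = 119.6 + 5307.83 + 184.8 = 5612.23
Index = 4576.56 / 5612.23 × 100 = 81.5462

81.5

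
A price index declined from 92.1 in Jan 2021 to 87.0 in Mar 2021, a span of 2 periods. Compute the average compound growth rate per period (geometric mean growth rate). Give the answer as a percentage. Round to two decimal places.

-2.81%

Growth factor = (87.0/92.1)^(1/2) = (0.944625)^(1/2) = 0.971918
Growth rate = 0.971918 − 1 = -0.028082 = -2.8082%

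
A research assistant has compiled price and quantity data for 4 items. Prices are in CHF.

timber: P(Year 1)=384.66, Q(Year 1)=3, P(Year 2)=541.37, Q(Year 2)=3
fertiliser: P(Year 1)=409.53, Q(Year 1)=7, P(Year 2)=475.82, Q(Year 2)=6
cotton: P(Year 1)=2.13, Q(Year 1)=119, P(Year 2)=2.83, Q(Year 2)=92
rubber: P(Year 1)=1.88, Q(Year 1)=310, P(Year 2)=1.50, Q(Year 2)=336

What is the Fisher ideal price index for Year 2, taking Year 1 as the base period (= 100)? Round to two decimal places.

118.32

Laspeyres component (base-period weights):
ΣP(Year 2)Q(Year 1) = 541.37×3 + 475.82×7 + 2.83×119 + 1.50×310 = 1624.11 + 3330.74 + 336.77 + 465 = 5756.62
ΣP(Year 1)Q(Year 1) = 384.66×3 + 409.53×7 + 2.13×119 + 1.88×310 = 1153.98 + 2866.71 + 253.47 + 582.8 = 4856.96
L = 5756.62 / 4856.96 × 100 = 118.5231
Paasche component (current-period weights):
ΣP(Year 2)Q(Year 2) = 541.37×3 + 475.82×6 + 2.83×92 + 1.50×336 = 1624.11 + 2854.92 + 260.36 + 504 = 5243.39
ΣP(Year 1)Q(Year 2) = 384.66×3 + 409.53×6 + 2.13×92 + 1.88×336 = 1153.98 + 2457.18 + 195.96 + 631.68 = 4438.8
P = 5243.39 / 4438.8 × 100 = 118.1263
Fisher = √(L × P) = √(118.5231 × 118.1263) = 118.3245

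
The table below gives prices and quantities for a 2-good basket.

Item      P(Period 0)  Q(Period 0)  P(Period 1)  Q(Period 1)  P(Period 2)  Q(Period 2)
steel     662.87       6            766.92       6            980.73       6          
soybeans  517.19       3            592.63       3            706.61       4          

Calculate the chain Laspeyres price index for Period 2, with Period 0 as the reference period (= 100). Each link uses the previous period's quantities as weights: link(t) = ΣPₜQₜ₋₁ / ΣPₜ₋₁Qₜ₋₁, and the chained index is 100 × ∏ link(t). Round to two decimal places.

144.77

Link Period 0→Period 1:
ΣP(Period 1)Q(Period 0) = 766.92×6 + 592.63×3 = 4601.52 + 1777.89 = 6379.41
ΣP(Period 0)Q(Period 0) = 662.87×6 + 517.19×3 = 3977.22 + 1551.57 = 5528.79
link = 6379.41/5528.79 = 1.153853
Link Period 1→Period 2:
ΣP(Period 2)Q(Period 1) = 980.73×6 + 706.61×3 = 5884.38 + 2119.83 = 8004.21
ΣP(Period 1)Q(Period 1) = 766.92×6 + 592.63×3 = 4601.52 + 1777.89 = 6379.41
link = 8004.21/6379.41 = 1.254694
Chained index = 100 × 1.153853 × 1.254694 = 144.7733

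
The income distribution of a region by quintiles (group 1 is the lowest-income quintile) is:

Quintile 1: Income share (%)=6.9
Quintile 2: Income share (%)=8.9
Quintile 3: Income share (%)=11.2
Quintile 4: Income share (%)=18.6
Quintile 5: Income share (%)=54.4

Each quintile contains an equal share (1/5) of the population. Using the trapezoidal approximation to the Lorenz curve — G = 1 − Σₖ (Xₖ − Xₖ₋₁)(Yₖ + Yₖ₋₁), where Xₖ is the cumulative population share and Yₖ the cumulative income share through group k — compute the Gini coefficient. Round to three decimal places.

0.419

Cumulative income shares Yₖ: 0.0690, 0.1580, 0.2700, 0.4560, 1.0000
Σ (Xₖ−Xₖ₋₁)(Yₖ+Yₖ₋₁) = (1/5)(0.0690+0.0000) + (1/5)(0.1580+0.0690) + (1/5)(0.2700+0.1580) + (1/5)(0.4560+0.2700) + (1/5)(1.0000+0.4560)
  = 0.0138 + 0.0454 + 0.0856 + 0.1452 + 0.2912 = 0.5812
G = 1 − 0.5812 = 0.4188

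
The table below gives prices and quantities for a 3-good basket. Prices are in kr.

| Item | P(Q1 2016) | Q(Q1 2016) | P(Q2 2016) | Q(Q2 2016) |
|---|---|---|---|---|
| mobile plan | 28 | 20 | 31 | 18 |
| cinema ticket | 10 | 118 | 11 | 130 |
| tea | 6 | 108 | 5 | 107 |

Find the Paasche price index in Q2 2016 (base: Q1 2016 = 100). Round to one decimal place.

Paasche price index uses current-period quantities as weights.
ΣP(Q2 2016)·Q(Q2 2016) = 31×18 + 11×130 + 5×107 = 558 + 1430 + 535 = 2523
ΣP(Q1 2016)·Q(Q2 2016) = 28×18 + 10×130 + 6×107 = 504 + 1300 + 642 = 2446
Index = 2523 / 2446 × 100 = 103.1480

103.1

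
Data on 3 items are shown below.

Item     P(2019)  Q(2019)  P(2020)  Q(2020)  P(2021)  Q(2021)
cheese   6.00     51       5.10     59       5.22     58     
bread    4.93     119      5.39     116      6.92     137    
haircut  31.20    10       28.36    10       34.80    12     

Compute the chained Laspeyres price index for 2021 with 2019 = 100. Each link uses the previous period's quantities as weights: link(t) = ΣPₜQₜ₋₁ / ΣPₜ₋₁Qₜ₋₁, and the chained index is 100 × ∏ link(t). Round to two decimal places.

118.62

Link 2019→2020:
ΣP(2020)Q(2019) = 5.10×51 + 5.39×119 + 28.36×10 = 260.1 + 641.41 + 283.6 = 1185.11
ΣP(2019)Q(2019) = 6.00×51 + 4.93×119 + 31.20×10 = 306 + 586.67 + 312 = 1204.67
link = 1185.11/1204.67 = 0.983763
Link 2020→2021:
ΣP(2021)Q(2020) = 5.22×59 + 6.92×116 + 34.80×10 = 307.98 + 802.72 + 348 = 1458.7
ΣP(2020)Q(2020) = 5.10×59 + 5.39×116 + 28.36×10 = 300.9 + 625.24 + 283.6 = 1209.74
link = 1458.7/1209.74 = 1.205796
Chained index = 100 × 0.983763 × 1.205796 = 118.6218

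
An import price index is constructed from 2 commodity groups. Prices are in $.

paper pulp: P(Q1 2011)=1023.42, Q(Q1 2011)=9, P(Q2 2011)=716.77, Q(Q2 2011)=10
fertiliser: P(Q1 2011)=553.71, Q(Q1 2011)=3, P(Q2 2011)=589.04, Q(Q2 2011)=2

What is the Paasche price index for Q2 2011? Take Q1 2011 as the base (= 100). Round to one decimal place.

Paasche price index uses current-period quantities as weights.
ΣP(Q2 2011)·Q(Q2 2011) = 716.77×10 + 589.04×2 = 7167.7 + 1178.08 = 8345.78
ΣP(Q1 2011)·Q(Q2 2011) = 1023.42×10 + 553.71×2 = 10234.2 + 1107.42 = 11341.62
Index = 8345.78 / 11341.62 × 100 = 73.5854

73.6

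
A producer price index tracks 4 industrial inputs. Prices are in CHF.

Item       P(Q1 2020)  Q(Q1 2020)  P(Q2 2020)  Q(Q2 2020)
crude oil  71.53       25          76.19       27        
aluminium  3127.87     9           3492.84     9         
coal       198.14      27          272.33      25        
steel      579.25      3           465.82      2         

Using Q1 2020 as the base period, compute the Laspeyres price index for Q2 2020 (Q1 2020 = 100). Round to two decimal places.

Laspeyres price index uses base-period quantities as weights.
ΣP(Q2 2020)·Q(Q1 2020) = 76.19×25 + 3492.84×9 + 272.33×27 + 465.82×3 = 1904.75 + 31435.56 + 7352.91 + 1397.46 = 42090.68
ΣP(Q1 2020)·Q(Q1 2020) = 71.53×25 + 3127.87×9 + 198.14×27 + 579.25×3 = 1788.25 + 28150.83 + 5349.78 + 1737.75 = 37026.61
Index = 42090.68 / 37026.61 × 100 = 113.6768

113.68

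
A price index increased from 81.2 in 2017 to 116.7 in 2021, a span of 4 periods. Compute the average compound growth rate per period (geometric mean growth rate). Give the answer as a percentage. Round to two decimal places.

9.49%

Growth factor = (116.7/81.2)^(1/4) = (1.437192)^(1/4) = 1.094911
Growth rate = 1.094911 − 1 = 0.094911 = 9.4911%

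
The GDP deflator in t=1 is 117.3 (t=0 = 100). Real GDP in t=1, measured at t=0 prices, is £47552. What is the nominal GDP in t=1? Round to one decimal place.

55778.5

Nominal = Real × (Index/100) = 47552 × (117.3/100)
        = 47552 × 1.173 = 55778.4960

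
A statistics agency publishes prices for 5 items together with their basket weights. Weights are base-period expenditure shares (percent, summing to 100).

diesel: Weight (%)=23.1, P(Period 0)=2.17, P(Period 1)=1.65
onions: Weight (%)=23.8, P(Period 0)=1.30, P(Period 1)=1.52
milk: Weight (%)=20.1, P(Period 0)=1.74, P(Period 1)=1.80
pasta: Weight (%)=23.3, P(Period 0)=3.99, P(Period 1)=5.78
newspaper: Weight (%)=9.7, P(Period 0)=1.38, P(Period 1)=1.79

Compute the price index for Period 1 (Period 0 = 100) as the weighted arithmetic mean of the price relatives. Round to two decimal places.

diesel: 23.1 × (1.65/2.17) = 23.1 × 0.760369 = 17.5645
onions: 23.8 × (1.52/1.30) = 23.8 × 1.169231 = 27.8277
milk: 20.1 × (1.80/1.74) = 20.1 × 1.034483 = 20.7931
pasta: 23.3 × (5.78/3.99) = 23.3 × 1.448622 = 33.7529
newspaper: 9.7 × (1.79/1.38) = 9.7 × 1.297101 = 12.5819
Index = Σ wᵢ·(p₁ᵢ/p₀ᵢ) = 17.5645 + 27.8277 + 20.7931 + 33.7529 + 12.5819 = 112.5201

112.52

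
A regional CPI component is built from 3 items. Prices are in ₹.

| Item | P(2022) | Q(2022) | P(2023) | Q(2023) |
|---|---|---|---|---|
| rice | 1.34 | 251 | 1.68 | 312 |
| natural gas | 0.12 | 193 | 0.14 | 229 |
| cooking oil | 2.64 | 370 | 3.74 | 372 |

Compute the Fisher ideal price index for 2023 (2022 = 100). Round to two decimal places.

Laspeyres component (base-period weights):
ΣP(2023)Q(2022) = 1.68×251 + 0.14×193 + 3.74×370 = 421.68 + 27.02 + 1383.8 = 1832.5
ΣP(2022)Q(2022) = 1.34×251 + 0.12×193 + 2.64×370 = 336.34 + 23.16 + 976.8 = 1336.3
L = 1832.5 / 1336.3 × 100 = 137.1324
Paasche component (current-period weights):
ΣP(2023)Q(2023) = 1.68×312 + 0.14×229 + 3.74×372 = 524.16 + 32.06 + 1391.28 = 1947.5
ΣP(2022)Q(2023) = 1.34×312 + 0.12×229 + 2.64×372 = 418.08 + 27.48 + 982.08 = 1427.64
P = 1947.5 / 1427.64 × 100 = 136.4139
Fisher = √(L × P) = √(137.1324 × 136.4139) = 136.7727

136.77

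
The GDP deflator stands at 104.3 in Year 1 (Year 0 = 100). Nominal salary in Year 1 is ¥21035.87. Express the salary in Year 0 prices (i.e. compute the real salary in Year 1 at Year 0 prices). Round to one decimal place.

Real = Nominal ÷ (Index/100) = 21035.87 ÷ (104.3/100)
     = 21035.87 ÷ 1.043 = 20168.6194

20168.6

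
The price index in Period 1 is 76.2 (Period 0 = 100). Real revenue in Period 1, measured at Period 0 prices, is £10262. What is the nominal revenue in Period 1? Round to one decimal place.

Nominal = Real × (Index/100) = 10262 × (76.2/100)
        = 10262 × 0.762 = 7819.6440

7819.6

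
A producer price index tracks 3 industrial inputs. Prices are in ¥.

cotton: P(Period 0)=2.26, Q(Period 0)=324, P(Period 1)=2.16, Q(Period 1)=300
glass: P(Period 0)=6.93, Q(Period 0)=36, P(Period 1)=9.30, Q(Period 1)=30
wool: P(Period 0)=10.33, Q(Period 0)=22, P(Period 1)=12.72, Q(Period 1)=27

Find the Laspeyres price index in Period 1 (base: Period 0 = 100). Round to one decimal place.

Laspeyres price index uses base-period quantities as weights.
ΣP(Period 1)·Q(Period 0) = 2.16×324 + 9.30×36 + 12.72×22 = 699.84 + 334.8 + 279.84 = 1314.48
ΣP(Period 0)·Q(Period 0) = 2.26×324 + 6.93×36 + 10.33×22 = 732.24 + 249.48 + 227.26 = 1208.98
Index = 1314.48 / 1208.98 × 100 = 108.7264

108.7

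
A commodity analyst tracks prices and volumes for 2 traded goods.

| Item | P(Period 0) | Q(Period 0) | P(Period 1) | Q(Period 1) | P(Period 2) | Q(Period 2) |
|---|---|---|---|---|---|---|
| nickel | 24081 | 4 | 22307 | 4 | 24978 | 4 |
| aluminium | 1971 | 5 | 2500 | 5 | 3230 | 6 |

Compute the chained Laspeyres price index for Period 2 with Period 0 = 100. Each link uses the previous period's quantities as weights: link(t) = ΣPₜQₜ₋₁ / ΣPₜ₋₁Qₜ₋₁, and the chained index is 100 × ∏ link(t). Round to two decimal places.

Link Period 0→Period 1:
ΣP(Period 1)Q(Period 0) = 22307×4 + 2500×5 = 89228 + 12500 = 101728
ΣP(Period 0)Q(Period 0) = 24081×4 + 1971×5 = 96324 + 9855 = 106179
link = 101728/106179 = 0.958080
Link Period 1→Period 2:
ΣP(Period 2)Q(Period 1) = 24978×4 + 3230×5 = 99912 + 16150 = 116062
ΣP(Period 1)Q(Period 1) = 22307×4 + 2500×5 = 89228 + 12500 = 101728
link = 116062/101728 = 1.140905
Chained index = 100 × 0.958080 × 1.140905 = 109.3079

109.31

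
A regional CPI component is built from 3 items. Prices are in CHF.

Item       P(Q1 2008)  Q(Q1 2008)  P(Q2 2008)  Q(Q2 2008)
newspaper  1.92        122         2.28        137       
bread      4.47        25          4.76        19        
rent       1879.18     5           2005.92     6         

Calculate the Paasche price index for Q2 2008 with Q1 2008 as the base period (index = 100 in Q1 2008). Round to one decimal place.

Paasche price index uses current-period quantities as weights.
ΣP(Q2 2008)·Q(Q2 2008) = 2.28×137 + 4.76×19 + 2005.92×6 = 312.36 + 90.44 + 12035.52 = 12438.32
ΣP(Q1 2008)·Q(Q2 2008) = 1.92×137 + 4.47×19 + 1879.18×6 = 263.04 + 84.93 + 11275.08 = 11623.05
Index = 12438.32 / 11623.05 × 100 = 107.0143

107.0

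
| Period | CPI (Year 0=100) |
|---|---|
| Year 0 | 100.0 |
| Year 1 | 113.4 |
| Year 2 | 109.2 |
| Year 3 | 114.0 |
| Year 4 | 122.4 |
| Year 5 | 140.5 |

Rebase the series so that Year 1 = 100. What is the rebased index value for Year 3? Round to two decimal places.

100.53

Rebased(Year 3) = 114.0 / 113.4 × 100 = 100.5291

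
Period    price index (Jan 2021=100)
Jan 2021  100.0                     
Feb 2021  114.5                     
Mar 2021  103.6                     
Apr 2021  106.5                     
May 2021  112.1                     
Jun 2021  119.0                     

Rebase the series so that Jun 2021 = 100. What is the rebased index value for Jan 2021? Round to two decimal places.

Rebased(Jan 2021) = 100.0 / 119.0 × 100 = 84.0336

84.03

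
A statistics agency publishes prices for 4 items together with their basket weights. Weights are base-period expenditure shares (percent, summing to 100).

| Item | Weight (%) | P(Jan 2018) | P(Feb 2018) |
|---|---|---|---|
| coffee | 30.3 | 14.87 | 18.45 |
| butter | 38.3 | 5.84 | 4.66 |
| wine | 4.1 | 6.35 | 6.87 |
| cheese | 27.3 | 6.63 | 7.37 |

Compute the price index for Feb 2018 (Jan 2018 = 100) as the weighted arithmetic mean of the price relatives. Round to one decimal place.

coffee: 30.3 × (18.45/14.87) = 30.3 × 1.240753 = 37.5948
butter: 38.3 × (4.66/5.84) = 38.3 × 0.797945 = 30.5613
wine: 4.1 × (6.87/6.35) = 4.1 × 1.081890 = 4.4357
cheese: 27.3 × (7.37/6.63) = 27.3 × 1.111614 = 30.3471
Index = Σ wᵢ·(p₁ᵢ/p₀ᵢ) = 37.5948 + 30.5613 + 4.4357 + 30.3471 = 102.9389

102.9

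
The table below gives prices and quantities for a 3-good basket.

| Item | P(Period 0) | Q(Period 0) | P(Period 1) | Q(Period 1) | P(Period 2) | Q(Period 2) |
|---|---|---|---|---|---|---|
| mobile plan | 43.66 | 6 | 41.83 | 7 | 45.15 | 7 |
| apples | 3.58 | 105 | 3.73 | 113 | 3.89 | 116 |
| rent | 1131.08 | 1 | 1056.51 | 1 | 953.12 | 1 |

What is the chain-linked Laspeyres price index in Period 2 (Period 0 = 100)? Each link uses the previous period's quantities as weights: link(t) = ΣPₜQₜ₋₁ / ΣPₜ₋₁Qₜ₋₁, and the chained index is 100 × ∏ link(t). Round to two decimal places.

Link Period 0→Period 1:
ΣP(Period 1)Q(Period 0) = 41.83×6 + 3.73×105 + 1056.51×1 = 250.98 + 391.65 + 1056.51 = 1699.14
ΣP(Period 0)Q(Period 0) = 43.66×6 + 3.58×105 + 1131.08×1 = 261.96 + 375.9 + 1131.08 = 1768.94
link = 1699.14/1768.94 = 0.960541
Link Period 1→Period 2:
ΣP(Period 2)Q(Period 1) = 45.15×7 + 3.89×113 + 953.12×1 = 316.05 + 439.57 + 953.12 = 1708.74
ΣP(Period 1)Q(Period 1) = 41.83×7 + 3.73×113 + 1056.51×1 = 292.81 + 421.49 + 1056.51 = 1770.81
link = 1708.74/1770.81 = 0.964948
Chained index = 100 × 0.960541 × 0.964948 = 92.6873

92.69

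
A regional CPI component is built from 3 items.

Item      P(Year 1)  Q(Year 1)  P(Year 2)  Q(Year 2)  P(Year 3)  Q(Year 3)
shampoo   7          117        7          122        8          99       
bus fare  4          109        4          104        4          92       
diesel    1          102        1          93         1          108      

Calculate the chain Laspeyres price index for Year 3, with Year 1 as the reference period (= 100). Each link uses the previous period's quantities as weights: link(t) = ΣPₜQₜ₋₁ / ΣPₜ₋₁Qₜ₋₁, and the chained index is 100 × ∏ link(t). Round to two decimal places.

Link Year 1→Year 2:
ΣP(Year 2)Q(Year 1) = 7×117 + 4×109 + 1×102 = 819 + 436 + 102 = 1357
ΣP(Year 1)Q(Year 1) = 7×117 + 4×109 + 1×102 = 819 + 436 + 102 = 1357
link = 1357/1357 = 1.000000
Link Year 2→Year 3:
ΣP(Year 3)Q(Year 2) = 8×122 + 4×104 + 1×93 = 976 + 416 + 93 = 1485
ΣP(Year 2)Q(Year 2) = 7×122 + 4×104 + 1×93 = 854 + 416 + 93 = 1363
link = 1485/1363 = 1.089508
Chained index = 100 × 1.000000 × 1.089508 = 108.9508

108.95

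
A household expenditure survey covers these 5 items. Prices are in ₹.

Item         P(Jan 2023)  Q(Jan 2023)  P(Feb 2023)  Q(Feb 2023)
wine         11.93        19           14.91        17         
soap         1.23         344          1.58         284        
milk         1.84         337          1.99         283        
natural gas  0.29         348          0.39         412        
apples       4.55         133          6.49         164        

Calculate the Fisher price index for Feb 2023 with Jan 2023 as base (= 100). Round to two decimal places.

Laspeyres component (base-period weights):
ΣP(Feb 2023)Q(Jan 2023) = 14.91×19 + 1.58×344 + 1.99×337 + 0.39×348 + 6.49×133 = 283.29 + 543.52 + 670.63 + 135.72 + 863.17 = 2496.33
ΣP(Jan 2023)Q(Jan 2023) = 11.93×19 + 1.23×344 + 1.84×337 + 0.29×348 + 4.55×133 = 226.67 + 423.12 + 620.08 + 100.92 + 605.15 = 1975.94
L = 2496.33 / 1975.94 × 100 = 126.3363
Paasche component (current-period weights):
ΣP(Feb 2023)Q(Feb 2023) = 14.91×17 + 1.58×284 + 1.99×283 + 0.39×412 + 6.49×164 = 253.47 + 448.72 + 563.17 + 160.68 + 1064.36 = 2490.4
ΣP(Jan 2023)Q(Feb 2023) = 11.93×17 + 1.23×284 + 1.84×283 + 0.29×412 + 4.55×164 = 202.81 + 349.32 + 520.72 + 119.48 + 746.2 = 1938.53
P = 2490.4 / 1938.53 × 100 = 128.4685
Fisher = √(L × P) = √(126.3363 × 128.4685) = 127.3979

127.40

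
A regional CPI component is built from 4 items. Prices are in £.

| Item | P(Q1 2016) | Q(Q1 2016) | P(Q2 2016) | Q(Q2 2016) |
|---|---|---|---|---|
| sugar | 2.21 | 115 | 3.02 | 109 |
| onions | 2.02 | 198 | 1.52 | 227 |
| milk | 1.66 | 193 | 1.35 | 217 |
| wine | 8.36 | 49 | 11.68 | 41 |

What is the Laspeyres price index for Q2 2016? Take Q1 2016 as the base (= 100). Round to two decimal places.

Laspeyres price index uses base-period quantities as weights.
ΣP(Q2 2016)·Q(Q1 2016) = 3.02×115 + 1.52×198 + 1.35×193 + 11.68×49 = 347.3 + 300.96 + 260.55 + 572.32 = 1481.13
ΣP(Q1 2016)·Q(Q1 2016) = 2.21×115 + 2.02×198 + 1.66×193 + 8.36×49 = 254.15 + 399.96 + 320.38 + 409.64 = 1384.13
Index = 1481.13 / 1384.13 × 100 = 107.0080

107.01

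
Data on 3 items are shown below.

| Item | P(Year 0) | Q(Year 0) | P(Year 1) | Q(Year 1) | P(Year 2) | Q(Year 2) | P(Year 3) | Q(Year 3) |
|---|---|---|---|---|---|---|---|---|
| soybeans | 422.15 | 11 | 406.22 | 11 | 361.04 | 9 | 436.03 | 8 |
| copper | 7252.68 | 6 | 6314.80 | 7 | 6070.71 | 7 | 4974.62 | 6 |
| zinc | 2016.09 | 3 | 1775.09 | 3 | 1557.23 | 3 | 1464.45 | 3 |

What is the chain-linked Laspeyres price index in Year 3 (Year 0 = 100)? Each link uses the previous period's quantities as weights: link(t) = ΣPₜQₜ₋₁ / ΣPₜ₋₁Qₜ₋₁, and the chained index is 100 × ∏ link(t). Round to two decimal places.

71.28

Link Year 0→Year 1:
ΣP(Year 1)Q(Year 0) = 406.22×11 + 6314.80×6 + 1775.09×3 = 4468.42 + 37888.8 + 5325.27 = 47682.49
ΣP(Year 0)Q(Year 0) = 422.15×11 + 7252.68×6 + 2016.09×3 = 4643.65 + 43516.08 + 6048.27 = 54208
link = 47682.49/54208 = 0.879621
Link Year 1→Year 2:
ΣP(Year 2)Q(Year 1) = 361.04×11 + 6070.71×7 + 1557.23×3 = 3971.44 + 42494.97 + 4671.69 = 51138.1
ΣP(Year 1)Q(Year 1) = 406.22×11 + 6314.80×7 + 1775.09×3 = 4468.42 + 44203.6 + 5325.27 = 53997.29
link = 51138.1/53997.29 = 0.947049
Link Year 2→Year 3:
ΣP(Year 3)Q(Year 2) = 436.03×9 + 4974.62×7 + 1464.45×3 = 3924.27 + 34822.34 + 4393.35 = 43139.96
ΣP(Year 2)Q(Year 2) = 361.04×9 + 6070.71×7 + 1557.23×3 = 3249.36 + 42494.97 + 4671.69 = 50416.02
link = 43139.96/50416.02 = 0.855680
Chained index = 100 × 0.879621 × 0.947049 × 0.855680 = 71.2819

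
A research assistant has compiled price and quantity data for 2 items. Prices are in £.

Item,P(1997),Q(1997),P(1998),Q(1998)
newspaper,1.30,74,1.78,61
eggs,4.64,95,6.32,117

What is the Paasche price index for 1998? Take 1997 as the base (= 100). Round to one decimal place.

Paasche price index uses current-period quantities as weights.
ΣP(1998)·Q(1998) = 1.78×61 + 6.32×117 = 108.58 + 739.44 = 848.02
ΣP(1997)·Q(1998) = 1.30×61 + 4.64×117 = 79.3 + 542.88 = 622.18
Index = 848.02 / 622.18 × 100 = 136.2982

136.3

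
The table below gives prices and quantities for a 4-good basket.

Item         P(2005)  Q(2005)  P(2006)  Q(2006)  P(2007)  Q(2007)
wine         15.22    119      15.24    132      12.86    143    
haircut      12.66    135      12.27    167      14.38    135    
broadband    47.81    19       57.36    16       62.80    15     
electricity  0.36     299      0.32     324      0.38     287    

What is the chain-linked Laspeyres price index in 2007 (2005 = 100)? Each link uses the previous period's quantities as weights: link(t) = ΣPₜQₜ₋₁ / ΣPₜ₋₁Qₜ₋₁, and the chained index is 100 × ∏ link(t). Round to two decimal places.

105.55

Link 2005→2006:
ΣP(2006)Q(2005) = 15.24×119 + 12.27×135 + 57.36×19 + 0.32×299 = 1813.56 + 1656.45 + 1089.84 + 95.68 = 4655.53
ΣP(2005)Q(2005) = 15.22×119 + 12.66×135 + 47.81×19 + 0.36×299 = 1811.18 + 1709.1 + 908.39 + 107.64 = 4536.31
link = 4655.53/4536.31 = 1.026281
Link 2006→2007:
ΣP(2007)Q(2006) = 12.86×132 + 14.38×167 + 62.80×16 + 0.38×324 = 1697.52 + 2401.46 + 1004.8 + 123.12 = 5226.9
ΣP(2006)Q(2006) = 15.24×132 + 12.27×167 + 57.36×16 + 0.32×324 = 2011.68 + 2049.09 + 917.76 + 103.68 = 5082.21
link = 5226.9/5082.21 = 1.028470
Chained index = 100 × 1.026281 × 1.028470 = 105.5499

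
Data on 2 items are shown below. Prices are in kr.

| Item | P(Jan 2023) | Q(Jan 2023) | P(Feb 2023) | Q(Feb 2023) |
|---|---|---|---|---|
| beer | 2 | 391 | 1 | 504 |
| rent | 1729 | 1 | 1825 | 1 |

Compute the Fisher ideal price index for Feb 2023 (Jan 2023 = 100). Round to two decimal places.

86.66

Laspeyres component (base-period weights):
ΣP(Feb 2023)Q(Jan 2023) = 1×391 + 1825×1 = 391 + 1825 = 2216
ΣP(Jan 2023)Q(Jan 2023) = 2×391 + 1729×1 = 782 + 1729 = 2511
L = 2216 / 2511 × 100 = 88.2517
Paasche component (current-period weights):
ΣP(Feb 2023)Q(Feb 2023) = 1×504 + 1825×1 = 504 + 1825 = 2329
ΣP(Jan 2023)Q(Feb 2023) = 2×504 + 1729×1 = 1008 + 1729 = 2737
P = 2329 / 2737 × 100 = 85.0932
Fisher = √(L × P) = √(88.2517 × 85.0932) = 86.6580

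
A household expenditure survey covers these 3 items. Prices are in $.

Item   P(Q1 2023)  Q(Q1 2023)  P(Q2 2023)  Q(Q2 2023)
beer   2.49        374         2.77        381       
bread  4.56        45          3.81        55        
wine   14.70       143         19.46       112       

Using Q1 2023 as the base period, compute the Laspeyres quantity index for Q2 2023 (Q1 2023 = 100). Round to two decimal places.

Laspeyres quantity index uses base-period prices as weights.
ΣP(Q1 2023)·Q(Q2 2023) = 2.49×381 + 4.56×55 + 14.70×112 = 948.69 + 250.8 + 1646.4 = 2845.89
ΣP(Q1 2023)·Q(Q1 2023) = 2.49×374 + 4.56×45 + 14.70×143 = 931.26 + 205.2 + 2102.1 = 3238.56
Index = 2845.89 / 3238.56 × 100 = 87.8752

87.88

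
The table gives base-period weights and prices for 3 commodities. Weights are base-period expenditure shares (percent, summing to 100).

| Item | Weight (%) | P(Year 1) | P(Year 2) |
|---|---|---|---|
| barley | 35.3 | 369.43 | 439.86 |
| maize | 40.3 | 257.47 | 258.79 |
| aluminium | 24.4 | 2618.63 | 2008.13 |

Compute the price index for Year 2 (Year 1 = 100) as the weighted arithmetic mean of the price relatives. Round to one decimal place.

barley: 35.3 × (439.86/369.43) = 35.3 × 1.190645 = 42.0298
maize: 40.3 × (258.79/257.47) = 40.3 × 1.005127 = 40.5066
aluminium: 24.4 × (2008.13/2618.63) = 24.4 × 0.766863 = 18.7115
Index = Σ wᵢ·(p₁ᵢ/p₀ᵢ) = 42.0298 + 40.5066 + 18.7115 = 101.2478

101.2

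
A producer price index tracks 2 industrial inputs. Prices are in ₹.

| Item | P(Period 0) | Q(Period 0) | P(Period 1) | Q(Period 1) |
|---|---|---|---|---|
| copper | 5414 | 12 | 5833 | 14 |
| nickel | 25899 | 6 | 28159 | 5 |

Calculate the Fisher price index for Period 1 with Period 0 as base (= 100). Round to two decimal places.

Laspeyres component (base-period weights):
ΣP(Period 1)Q(Period 0) = 5833×12 + 28159×6 = 69996 + 168954 = 238950
ΣP(Period 0)Q(Period 0) = 5414×12 + 25899×6 = 64968 + 155394 = 220362
L = 238950 / 220362 × 100 = 108.4352
Paasche component (current-period weights):
ΣP(Period 1)Q(Period 1) = 5833×14 + 28159×5 = 81662 + 140795 = 222457
ΣP(Period 0)Q(Period 1) = 5414×14 + 25899×5 = 75796 + 129495 = 205291
P = 222457 / 205291 × 100 = 108.3618
Fisher = √(L × P) = √(108.4352 × 108.3618) = 108.3985

108.40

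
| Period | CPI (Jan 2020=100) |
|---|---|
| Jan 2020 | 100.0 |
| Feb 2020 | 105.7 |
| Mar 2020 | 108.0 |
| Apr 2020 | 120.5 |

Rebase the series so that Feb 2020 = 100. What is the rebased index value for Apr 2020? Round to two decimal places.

114.00

Rebased(Apr 2020) = 120.5 / 105.7 × 100 = 114.0019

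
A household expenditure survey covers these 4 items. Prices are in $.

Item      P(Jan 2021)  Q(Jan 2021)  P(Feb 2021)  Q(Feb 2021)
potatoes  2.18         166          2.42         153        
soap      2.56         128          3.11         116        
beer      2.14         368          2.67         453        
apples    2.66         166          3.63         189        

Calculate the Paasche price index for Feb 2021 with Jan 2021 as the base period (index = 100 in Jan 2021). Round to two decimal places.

Paasche price index uses current-period quantities as weights.
ΣP(Feb 2021)·Q(Feb 2021) = 2.42×153 + 3.11×116 + 2.67×453 + 3.63×189 = 370.26 + 360.76 + 1209.51 + 686.07 = 2626.6
ΣP(Jan 2021)·Q(Feb 2021) = 2.18×153 + 2.56×116 + 2.14×453 + 2.66×189 = 333.54 + 296.96 + 969.42 + 502.74 = 2102.66
Index = 2626.6 / 2102.66 × 100 = 124.9180

124.92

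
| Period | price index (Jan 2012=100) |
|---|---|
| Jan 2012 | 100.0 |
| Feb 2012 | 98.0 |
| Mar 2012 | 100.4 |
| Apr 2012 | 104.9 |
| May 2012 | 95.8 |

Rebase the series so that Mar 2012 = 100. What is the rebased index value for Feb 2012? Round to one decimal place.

Rebased(Feb 2012) = 98.0 / 100.4 × 100 = 97.6096

97.6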